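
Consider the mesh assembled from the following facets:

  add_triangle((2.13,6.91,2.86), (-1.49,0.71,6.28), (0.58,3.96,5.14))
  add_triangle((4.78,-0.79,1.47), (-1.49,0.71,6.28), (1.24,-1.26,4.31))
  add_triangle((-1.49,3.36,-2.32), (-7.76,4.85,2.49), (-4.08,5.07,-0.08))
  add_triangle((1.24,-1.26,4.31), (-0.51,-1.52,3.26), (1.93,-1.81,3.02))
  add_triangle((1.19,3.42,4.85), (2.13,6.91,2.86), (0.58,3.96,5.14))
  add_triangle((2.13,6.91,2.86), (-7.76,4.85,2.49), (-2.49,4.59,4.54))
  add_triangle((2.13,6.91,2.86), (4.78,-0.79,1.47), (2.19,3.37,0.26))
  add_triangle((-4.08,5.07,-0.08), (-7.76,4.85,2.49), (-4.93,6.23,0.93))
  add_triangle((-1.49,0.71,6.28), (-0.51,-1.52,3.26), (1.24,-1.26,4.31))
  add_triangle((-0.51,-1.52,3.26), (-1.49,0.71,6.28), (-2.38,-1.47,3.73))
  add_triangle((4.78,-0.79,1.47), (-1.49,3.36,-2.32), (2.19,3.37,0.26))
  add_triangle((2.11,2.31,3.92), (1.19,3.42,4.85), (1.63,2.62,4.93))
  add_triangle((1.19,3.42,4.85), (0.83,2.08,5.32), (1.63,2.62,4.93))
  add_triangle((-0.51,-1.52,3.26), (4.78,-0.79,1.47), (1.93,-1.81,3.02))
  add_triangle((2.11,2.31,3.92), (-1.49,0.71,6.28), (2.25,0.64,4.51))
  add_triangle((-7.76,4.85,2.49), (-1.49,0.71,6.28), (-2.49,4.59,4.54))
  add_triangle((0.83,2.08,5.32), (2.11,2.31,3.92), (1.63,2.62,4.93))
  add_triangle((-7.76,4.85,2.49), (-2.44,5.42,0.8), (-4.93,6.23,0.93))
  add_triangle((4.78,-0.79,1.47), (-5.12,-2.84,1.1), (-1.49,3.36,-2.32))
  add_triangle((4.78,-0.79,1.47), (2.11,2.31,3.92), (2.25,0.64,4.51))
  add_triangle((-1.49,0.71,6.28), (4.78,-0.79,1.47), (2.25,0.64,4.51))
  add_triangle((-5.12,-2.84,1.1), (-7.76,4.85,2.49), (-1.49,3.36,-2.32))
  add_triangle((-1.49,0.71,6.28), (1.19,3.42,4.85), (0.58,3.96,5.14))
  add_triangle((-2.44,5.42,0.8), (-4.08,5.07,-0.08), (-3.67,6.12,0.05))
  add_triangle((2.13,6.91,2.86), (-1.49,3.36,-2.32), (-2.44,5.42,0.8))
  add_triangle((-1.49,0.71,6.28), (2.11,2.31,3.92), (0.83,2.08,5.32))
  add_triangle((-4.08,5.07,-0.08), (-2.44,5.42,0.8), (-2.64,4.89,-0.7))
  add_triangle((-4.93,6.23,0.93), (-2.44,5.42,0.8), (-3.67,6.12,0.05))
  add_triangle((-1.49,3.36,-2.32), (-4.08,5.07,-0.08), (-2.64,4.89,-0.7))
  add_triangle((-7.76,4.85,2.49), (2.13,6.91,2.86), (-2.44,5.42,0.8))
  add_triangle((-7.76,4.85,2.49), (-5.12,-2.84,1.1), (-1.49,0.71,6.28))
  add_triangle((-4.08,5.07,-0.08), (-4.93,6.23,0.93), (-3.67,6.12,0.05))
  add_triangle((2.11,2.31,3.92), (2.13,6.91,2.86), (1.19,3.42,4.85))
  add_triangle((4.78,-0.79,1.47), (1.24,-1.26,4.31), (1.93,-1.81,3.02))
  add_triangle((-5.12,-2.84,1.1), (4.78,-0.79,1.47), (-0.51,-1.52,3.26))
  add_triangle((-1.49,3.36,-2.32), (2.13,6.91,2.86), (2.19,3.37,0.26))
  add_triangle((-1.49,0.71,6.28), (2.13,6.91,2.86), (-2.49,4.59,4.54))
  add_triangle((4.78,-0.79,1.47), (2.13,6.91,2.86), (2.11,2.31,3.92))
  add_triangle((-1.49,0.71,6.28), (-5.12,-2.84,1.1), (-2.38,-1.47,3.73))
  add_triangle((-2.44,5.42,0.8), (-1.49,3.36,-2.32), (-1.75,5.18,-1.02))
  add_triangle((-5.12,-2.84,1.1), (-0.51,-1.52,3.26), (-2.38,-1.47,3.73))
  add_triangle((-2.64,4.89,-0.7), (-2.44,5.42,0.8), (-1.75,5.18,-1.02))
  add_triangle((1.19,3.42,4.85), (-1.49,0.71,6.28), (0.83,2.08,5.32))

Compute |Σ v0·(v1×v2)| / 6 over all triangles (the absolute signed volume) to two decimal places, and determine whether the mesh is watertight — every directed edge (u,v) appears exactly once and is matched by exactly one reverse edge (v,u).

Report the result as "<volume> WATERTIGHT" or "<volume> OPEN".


290.30 OPEN

Per-triangle v0·(v1×v2)/6:
  t1: +2.4733
  t2: +7.1151
  t3: +4.7559
  t4: +1.3965
  t5: +3.0816
  t6: +25.9710
  t7: +8.9478
  t8: +3.5325
  t9: +3.9906
  t10: +3.4769
  t11: +4.5096
  t12: +0.6405
  t13: +0.8970
  t14: -0.9575
  t15: +6.0731
  t16: +23.8351
  t17: +0.3267
  t18: +3.3536
  t19: -1.1671
  t20: +5.4502
  t21: +4.0212
  t22: +23.5634
  t23: +2.8693
  t24: -0.7011
  t25: +13.3687
  t26: +0.6165
  t27: +1.9805
  t28: +1.6469
  t29: +1.8421
  t30: +17.6685
  t31: +45.4782
  t32: +1.0801
  t33: +5.0659
  t34: +2.6271
  t35: +6.6158
  t36: +8.2206
  t37: +21.7242
  t38: +14.2544
  t39: +4.9822
  t40: -1.4439
  t41: +2.9950
  t42: +1.4545
  t43: +2.6662
Σ = +290.2987 → |volume| = 290.30

Directed edges: 129 total; 3 unmatched, e.g. (-2.64,4.89,-0.7)→(-1.49,3.36,-2.32) → open.


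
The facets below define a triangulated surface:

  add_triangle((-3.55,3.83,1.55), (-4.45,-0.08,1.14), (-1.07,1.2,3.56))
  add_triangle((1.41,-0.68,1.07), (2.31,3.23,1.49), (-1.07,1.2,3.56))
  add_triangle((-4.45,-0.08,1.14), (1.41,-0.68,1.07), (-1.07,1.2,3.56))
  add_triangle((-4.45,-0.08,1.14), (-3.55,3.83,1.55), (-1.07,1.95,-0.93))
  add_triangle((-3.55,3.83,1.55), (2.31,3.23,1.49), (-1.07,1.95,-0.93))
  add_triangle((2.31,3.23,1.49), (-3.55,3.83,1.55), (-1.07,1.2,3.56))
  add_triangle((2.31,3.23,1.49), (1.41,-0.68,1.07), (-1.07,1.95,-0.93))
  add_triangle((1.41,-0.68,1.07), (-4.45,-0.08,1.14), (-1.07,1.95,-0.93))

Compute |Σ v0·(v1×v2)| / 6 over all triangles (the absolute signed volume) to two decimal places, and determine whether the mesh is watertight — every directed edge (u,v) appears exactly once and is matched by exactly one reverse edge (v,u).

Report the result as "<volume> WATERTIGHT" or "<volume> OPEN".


Per-triangle v0·(v1×v2)/6:
  t1: +8.9101
  t2: +4.5054
  t3: +3.0132
  t4: +4.4129
  t5: +5.9065
  t6: +10.4037
  t7: +0.0319
  t8: -1.4604
Σ = +35.7233 → |volume| = 35.72

Directed edges: 24 total, each appears once with its reverse present → watertight.

35.72 WATERTIGHT


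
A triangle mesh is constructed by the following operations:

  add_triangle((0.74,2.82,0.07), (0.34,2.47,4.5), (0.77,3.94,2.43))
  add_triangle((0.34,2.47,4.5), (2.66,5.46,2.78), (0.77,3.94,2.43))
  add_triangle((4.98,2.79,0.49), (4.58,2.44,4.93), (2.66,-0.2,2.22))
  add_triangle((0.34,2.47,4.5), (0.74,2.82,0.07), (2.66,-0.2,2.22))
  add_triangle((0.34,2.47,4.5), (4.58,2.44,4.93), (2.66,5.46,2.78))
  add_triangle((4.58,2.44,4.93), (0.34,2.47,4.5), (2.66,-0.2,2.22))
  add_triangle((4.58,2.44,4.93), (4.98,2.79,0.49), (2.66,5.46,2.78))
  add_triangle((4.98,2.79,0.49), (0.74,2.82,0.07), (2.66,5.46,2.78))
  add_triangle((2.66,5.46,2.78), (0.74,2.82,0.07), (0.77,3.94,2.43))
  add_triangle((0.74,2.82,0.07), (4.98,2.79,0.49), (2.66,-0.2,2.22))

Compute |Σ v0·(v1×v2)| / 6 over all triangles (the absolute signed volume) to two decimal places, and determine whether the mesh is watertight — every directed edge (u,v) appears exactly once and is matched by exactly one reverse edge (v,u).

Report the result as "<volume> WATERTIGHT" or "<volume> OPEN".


Per-triangle v0·(v1×v2)/6:
  t1: -0.2128
  t2: +3.0586
  t3: +6.0795
  t4: -5.9810
  t5: +12.9033
  t6: +3.9791
  t7: +15.0222
  t8: +5.0370
  t9: +1.6732
  t10: -3.9057
Σ = +37.6534 → |volume| = 37.65

Directed edges: 30 total, each appears once with its reverse present → watertight.

37.65 WATERTIGHT


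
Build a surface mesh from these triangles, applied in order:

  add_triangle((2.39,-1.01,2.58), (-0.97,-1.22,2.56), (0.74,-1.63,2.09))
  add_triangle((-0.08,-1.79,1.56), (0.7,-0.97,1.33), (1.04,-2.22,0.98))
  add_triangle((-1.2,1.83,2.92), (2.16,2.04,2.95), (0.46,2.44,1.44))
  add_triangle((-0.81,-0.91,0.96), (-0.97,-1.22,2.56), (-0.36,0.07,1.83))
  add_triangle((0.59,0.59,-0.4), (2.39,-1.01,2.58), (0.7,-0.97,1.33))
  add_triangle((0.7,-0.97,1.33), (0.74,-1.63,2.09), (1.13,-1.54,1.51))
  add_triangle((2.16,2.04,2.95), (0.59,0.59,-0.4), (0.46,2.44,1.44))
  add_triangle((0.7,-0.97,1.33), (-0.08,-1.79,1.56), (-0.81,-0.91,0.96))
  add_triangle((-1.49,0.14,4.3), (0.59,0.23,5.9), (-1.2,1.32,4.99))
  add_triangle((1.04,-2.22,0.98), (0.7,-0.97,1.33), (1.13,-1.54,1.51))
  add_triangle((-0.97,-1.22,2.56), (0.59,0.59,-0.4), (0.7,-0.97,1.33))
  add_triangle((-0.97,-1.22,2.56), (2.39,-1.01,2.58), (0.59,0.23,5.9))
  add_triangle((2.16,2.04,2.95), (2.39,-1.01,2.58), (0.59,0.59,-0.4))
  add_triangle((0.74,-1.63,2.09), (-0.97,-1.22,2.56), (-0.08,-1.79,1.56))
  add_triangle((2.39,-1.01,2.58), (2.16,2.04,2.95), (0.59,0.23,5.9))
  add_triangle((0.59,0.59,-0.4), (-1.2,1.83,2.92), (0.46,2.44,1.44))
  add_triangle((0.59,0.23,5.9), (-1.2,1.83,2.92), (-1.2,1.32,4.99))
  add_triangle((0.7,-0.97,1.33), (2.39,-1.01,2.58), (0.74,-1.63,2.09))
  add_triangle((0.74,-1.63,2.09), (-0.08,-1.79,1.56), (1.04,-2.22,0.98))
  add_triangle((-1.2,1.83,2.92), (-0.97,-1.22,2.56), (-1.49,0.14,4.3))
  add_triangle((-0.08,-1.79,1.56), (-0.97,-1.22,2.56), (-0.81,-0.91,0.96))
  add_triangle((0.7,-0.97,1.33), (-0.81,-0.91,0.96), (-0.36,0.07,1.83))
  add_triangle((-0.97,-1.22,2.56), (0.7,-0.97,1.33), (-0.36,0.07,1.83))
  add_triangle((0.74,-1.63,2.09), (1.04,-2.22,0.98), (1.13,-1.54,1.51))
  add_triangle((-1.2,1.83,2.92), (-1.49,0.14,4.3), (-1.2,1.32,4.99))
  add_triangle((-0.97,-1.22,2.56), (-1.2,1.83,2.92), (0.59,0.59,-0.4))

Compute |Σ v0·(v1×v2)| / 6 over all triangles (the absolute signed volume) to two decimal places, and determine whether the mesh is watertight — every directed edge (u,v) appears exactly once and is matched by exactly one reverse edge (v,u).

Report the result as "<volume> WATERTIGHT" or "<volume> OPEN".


Per-triangle v0·(v1×v2)/6:
  t1: +1.0544
  t2: -0.3764
  t3: +2.4255
  t4: +0.1150
  t5: +0.0864
  t6: +0.0429
  t7: +0.8802
  t8: -0.1483
  t9: +2.1711
  t10: -0.0609
  t11: -0.2680
  t12: +4.1058
  t13: +1.4263
  t14: +0.5458
  t15: +6.0724
  t16: +0.1118
  t17: +1.2160
  t18: +0.0454
  t19: +0.4590
  t20: +0.2789
  t21: +0.2979
  t22: -0.4711
  t23: +0.5318
  t24: +0.2144
  t25: +0.8140
  t26: -0.6186
Σ = +20.9517 → |volume| = 20.95

Directed edges: 78 total; 6 unmatched, e.g. (-1.2,1.83,2.92)→(2.16,2.04,2.95) → open.

20.95 OPEN


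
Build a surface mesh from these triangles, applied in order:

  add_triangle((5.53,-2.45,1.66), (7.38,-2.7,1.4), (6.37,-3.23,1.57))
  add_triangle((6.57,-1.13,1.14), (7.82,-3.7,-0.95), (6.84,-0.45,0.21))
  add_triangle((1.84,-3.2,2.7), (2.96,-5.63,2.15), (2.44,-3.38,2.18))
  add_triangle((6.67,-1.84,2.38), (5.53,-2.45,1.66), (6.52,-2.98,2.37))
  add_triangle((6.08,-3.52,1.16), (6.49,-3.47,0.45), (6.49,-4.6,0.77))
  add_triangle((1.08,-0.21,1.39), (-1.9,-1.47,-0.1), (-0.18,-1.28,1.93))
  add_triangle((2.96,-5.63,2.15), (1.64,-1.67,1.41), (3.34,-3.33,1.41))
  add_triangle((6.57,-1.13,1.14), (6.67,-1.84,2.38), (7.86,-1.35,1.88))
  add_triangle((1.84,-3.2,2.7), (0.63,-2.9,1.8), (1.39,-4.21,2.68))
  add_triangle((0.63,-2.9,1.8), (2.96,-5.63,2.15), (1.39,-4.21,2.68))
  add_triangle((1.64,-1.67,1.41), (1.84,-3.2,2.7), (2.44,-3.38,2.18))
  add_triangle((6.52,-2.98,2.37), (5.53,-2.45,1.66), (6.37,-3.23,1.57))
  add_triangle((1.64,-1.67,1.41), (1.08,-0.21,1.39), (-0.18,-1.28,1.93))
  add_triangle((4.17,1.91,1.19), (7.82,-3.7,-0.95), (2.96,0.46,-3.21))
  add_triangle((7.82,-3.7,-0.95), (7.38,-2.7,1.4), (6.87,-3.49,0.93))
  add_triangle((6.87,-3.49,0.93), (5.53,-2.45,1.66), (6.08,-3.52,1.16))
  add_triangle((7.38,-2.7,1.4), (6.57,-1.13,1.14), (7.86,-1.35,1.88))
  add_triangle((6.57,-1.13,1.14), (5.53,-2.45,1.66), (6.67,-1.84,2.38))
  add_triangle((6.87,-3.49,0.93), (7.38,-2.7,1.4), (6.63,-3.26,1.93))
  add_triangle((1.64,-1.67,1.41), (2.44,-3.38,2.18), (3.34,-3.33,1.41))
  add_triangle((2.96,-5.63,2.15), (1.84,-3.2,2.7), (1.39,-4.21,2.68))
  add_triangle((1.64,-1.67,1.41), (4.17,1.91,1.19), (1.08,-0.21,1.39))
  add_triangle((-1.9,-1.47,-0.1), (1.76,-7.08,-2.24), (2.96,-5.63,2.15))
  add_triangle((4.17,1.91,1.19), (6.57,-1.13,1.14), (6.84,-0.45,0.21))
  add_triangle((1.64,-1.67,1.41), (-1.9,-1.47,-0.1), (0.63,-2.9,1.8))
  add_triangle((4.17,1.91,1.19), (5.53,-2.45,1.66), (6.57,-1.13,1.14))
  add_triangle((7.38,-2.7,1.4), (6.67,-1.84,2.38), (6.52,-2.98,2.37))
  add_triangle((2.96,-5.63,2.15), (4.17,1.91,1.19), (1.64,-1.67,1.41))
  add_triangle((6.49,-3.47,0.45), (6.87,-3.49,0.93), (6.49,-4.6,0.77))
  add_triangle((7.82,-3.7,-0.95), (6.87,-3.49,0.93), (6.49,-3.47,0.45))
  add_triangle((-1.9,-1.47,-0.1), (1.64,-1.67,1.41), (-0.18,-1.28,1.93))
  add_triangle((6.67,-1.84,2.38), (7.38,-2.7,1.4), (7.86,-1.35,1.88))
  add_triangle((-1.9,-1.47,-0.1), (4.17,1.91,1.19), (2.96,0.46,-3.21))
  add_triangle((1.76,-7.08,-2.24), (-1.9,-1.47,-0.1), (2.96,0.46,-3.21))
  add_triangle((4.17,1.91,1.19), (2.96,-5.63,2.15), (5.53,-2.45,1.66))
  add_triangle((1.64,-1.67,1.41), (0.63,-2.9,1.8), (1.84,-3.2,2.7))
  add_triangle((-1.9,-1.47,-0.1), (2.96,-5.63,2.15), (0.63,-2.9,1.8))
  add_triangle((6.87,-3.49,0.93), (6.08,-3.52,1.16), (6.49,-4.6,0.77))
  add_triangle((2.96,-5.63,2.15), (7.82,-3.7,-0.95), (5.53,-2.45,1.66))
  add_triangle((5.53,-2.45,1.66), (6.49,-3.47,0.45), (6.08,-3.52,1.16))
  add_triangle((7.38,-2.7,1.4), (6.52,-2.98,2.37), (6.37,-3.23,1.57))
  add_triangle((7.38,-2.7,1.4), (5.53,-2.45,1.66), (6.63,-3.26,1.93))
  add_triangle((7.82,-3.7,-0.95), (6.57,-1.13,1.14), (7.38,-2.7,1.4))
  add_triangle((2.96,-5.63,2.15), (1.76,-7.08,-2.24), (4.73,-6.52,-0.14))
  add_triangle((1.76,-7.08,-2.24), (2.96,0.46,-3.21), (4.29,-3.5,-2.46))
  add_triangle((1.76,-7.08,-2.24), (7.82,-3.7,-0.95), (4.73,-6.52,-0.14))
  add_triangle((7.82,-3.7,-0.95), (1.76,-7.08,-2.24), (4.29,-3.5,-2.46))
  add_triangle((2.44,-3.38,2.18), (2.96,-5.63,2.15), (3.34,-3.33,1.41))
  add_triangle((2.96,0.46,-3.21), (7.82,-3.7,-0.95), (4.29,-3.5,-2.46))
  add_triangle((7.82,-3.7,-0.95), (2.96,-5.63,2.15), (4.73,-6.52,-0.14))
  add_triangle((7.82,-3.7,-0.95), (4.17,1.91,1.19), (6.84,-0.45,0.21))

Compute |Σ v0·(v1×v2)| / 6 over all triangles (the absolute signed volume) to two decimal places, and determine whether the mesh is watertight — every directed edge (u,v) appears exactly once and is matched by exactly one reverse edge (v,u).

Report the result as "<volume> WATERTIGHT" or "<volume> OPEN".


152.07 OPEN

Per-triangle v0·(v1×v2)/6:
  t1: -0.4861
  t2: +4.3541
  t3: +0.7879
  t4: -0.4561
  t5: -0.8094
  t6: -0.1606
  t7: -1.0527
  t8: -0.3941
  t9: +0.1270
  t10: +0.3651
  t11: +0.2438
  t12: -0.1840
  t13: +0.6916
  t14: +18.5395
  t15: +2.5379
  t16: +0.5887
  t17: +0.8089
  t18: -1.4753
  t19: +1.1906
  t20: +0.3561
  t21: +1.3005
  t22: +1.3590
  t23: +11.1812
  t24: +3.1812
  t25: -0.2244
  t26: +2.7806
  t27: +1.6519
  t28: +2.3770
  t29: +0.6179
  t30: +0.5317
  t31: +1.3268
  t32: +1.8046
  t33: -1.9654
  t34: +7.6456
  t35: +4.1228
  t36: -0.2340
  t37: +2.2921
  t38: +0.5563
  t39: +13.3985
  t40: -0.7765
  t41: +0.9892
  t42: +0.2741
  t43: +3.9220
  t44: +10.8826
  t45: +8.6343
  t46: +14.8467
  t47: +11.9040
  t48: +1.2400
  t49: +10.1633
  t50: +11.6100
  t51: -0.8931
Σ = +152.0738 → |volume| = 152.07

Directed edges: 153 total; 9 unmatched, e.g. (1.08,-0.21,1.39)→(-1.9,-1.47,-0.1) → open.


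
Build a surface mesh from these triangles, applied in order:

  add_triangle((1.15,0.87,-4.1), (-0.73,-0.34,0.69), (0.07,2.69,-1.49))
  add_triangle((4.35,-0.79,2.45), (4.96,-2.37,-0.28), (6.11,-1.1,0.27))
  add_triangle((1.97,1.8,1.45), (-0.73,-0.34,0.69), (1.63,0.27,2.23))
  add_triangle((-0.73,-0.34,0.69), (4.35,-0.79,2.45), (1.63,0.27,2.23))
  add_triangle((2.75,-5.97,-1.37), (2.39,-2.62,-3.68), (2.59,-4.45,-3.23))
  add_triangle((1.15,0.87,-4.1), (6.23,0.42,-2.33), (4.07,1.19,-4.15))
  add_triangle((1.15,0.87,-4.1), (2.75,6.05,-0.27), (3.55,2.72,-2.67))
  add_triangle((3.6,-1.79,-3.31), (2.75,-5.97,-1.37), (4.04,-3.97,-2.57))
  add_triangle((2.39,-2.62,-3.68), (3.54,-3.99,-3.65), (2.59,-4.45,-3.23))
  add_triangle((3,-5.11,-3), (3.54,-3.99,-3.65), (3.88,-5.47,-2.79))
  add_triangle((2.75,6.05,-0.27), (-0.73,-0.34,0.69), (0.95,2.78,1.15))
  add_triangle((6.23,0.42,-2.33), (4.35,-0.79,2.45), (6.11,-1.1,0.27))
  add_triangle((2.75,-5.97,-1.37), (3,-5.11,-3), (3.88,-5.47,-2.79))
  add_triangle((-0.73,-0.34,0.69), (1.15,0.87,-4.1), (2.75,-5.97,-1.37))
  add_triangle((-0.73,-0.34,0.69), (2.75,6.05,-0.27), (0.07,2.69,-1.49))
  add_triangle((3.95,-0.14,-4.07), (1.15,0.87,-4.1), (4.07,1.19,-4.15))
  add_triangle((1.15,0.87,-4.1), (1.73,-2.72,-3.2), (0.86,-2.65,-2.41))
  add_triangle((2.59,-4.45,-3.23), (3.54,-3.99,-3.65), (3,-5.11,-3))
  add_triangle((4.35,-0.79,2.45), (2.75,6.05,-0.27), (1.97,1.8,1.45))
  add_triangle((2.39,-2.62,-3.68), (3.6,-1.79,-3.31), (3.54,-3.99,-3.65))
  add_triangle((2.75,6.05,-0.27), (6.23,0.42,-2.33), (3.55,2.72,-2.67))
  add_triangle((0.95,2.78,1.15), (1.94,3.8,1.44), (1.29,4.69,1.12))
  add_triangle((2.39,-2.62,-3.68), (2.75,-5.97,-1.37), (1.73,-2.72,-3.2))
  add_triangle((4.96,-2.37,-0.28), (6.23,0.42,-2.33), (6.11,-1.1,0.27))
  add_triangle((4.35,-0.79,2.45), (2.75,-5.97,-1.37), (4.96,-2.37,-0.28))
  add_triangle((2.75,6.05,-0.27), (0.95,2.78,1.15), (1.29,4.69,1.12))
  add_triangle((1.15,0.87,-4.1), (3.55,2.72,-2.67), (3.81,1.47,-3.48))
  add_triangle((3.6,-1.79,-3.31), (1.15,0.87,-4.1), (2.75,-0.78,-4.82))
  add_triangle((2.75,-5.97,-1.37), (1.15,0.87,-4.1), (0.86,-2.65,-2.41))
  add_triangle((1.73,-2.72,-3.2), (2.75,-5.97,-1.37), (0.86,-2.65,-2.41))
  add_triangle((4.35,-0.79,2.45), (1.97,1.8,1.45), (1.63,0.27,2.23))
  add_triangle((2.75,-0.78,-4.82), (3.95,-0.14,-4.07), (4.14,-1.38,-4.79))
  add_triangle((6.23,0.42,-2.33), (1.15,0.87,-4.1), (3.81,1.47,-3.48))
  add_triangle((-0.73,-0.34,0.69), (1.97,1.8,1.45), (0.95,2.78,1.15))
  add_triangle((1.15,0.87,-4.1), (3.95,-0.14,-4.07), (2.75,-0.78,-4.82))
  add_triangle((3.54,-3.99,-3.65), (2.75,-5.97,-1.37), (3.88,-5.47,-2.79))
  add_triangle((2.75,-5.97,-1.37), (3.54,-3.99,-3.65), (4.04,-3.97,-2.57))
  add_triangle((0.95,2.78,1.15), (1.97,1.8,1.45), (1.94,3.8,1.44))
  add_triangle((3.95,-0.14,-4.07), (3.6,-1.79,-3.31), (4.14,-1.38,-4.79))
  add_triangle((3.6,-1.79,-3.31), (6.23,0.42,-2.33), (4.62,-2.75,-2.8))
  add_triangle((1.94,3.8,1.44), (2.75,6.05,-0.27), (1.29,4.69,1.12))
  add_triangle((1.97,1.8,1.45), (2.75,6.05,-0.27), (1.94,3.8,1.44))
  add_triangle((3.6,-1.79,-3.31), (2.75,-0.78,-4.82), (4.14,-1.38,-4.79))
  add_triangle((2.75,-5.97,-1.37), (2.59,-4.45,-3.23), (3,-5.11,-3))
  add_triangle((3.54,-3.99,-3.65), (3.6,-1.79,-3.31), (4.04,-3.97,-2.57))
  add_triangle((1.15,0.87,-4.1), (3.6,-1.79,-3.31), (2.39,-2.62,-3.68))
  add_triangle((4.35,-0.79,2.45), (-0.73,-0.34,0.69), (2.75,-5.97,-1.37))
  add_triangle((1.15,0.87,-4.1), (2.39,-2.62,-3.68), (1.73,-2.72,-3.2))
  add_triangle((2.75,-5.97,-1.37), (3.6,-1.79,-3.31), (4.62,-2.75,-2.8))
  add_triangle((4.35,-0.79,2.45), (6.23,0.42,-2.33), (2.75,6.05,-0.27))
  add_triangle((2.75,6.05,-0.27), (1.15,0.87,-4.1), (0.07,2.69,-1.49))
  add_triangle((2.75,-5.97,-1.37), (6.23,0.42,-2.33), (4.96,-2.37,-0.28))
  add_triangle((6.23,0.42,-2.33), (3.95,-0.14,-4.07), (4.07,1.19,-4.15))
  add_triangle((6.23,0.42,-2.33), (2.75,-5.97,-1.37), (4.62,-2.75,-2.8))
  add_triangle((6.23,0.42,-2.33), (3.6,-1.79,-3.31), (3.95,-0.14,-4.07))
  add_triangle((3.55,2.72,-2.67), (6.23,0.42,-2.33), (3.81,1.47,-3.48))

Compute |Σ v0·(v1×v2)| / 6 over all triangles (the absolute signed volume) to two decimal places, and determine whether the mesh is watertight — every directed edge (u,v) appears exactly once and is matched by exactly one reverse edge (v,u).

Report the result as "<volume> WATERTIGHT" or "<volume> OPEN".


153.58 WATERTIGHT

Per-triangle v0·(v1×v2)/6:
  t1: +0.9162
  t2: +3.3994
  t3: +0.6020
  t4: +0.9014
  t5: -0.9455
  t6: -1.3267
  t7: +7.5353
  t8: -1.7976
  t9: +1.1224
  t10: +1.1743
  t11: +0.5259
  t12: +3.5262
  t13: +1.4866
  t14: +2.6080
  t15: +1.5793
  t16: +2.5867
  t17: +1.3709
  t18: +0.6548
  t19: +4.4620
  t20: +1.6440
  t21: +10.1276
  t22: +0.2629
  t23: +1.5709
  t24: +4.7023
  t25: +9.0812
  t26: -0.6611
  t27: +2.7699
  t28: -0.9101
  t29: -4.3234
  t30: +1.7797
  t31: +1.9127
  t32: +1.3773
  t33: +2.9318
  t34: +0.7221
  t35: +2.5009
  t36: -1.1019
  t37: +3.2067
  t38: +0.2925
  t39: +0.8980
  t40: +3.9791
  t41: +1.6514
  t42: +1.5411
  t43: +0.5863
  t44: +0.4379
  t45: +1.9963
  t46: +3.8961
  t47: +5.3674
  t48: +1.2192
  t49: +3.6836
  t50: +25.6790
  t51: +5.7627
  t52: +11.0255
  t53: +3.5735
  t54: +5.7668
  t55: +4.6438
  t56: +3.6025
Σ = +153.5778 → |volume| = 153.58

Directed edges: 168 total, each appears once with its reverse present → watertight.


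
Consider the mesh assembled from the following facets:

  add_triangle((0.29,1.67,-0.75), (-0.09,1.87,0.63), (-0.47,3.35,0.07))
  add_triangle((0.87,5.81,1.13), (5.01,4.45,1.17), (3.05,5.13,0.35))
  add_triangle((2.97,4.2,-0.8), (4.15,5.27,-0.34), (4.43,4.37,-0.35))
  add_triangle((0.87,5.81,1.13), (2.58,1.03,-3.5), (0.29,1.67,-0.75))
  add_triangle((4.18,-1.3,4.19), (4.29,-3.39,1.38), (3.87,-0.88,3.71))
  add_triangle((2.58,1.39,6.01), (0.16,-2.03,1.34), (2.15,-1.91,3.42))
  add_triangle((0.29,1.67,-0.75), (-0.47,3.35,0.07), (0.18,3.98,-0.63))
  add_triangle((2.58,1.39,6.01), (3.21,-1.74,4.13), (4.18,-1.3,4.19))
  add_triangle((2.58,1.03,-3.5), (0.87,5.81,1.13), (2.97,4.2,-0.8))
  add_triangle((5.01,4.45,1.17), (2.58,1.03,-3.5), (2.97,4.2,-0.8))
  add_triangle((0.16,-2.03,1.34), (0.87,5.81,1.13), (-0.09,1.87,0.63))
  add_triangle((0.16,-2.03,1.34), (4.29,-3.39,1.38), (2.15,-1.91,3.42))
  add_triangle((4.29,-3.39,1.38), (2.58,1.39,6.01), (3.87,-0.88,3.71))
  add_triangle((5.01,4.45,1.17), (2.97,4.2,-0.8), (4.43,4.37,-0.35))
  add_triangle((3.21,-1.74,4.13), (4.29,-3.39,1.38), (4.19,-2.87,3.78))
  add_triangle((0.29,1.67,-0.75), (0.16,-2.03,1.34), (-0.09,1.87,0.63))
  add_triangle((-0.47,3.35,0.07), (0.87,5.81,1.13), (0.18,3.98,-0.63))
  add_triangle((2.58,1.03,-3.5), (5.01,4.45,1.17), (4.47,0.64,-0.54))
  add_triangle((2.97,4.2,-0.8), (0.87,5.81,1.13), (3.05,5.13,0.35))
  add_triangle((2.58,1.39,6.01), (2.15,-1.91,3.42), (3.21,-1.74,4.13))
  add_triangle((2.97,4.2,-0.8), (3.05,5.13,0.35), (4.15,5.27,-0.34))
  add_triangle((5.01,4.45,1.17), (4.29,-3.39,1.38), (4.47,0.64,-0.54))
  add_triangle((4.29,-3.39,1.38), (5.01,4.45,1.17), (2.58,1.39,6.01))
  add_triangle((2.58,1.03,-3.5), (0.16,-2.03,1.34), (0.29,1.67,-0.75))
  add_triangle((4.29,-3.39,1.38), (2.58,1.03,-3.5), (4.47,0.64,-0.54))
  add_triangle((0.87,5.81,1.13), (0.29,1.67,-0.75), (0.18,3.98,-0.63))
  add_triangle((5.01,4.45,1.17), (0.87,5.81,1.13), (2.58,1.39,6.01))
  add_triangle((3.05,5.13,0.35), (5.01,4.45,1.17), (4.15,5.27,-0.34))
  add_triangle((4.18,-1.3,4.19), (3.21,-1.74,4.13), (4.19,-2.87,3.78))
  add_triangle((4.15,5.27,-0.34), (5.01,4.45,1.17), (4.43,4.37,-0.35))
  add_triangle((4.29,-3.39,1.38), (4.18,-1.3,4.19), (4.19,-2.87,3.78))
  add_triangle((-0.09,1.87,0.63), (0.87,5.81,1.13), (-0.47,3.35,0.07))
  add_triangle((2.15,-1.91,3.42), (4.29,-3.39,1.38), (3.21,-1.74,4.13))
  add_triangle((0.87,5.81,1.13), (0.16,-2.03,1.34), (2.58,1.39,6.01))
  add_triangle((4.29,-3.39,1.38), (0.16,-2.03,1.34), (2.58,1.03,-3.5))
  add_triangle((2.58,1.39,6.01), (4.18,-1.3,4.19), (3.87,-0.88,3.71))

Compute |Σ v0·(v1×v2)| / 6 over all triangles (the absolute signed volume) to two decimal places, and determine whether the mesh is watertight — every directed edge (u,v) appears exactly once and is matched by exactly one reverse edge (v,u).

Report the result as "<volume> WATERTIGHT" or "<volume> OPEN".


130.26 WATERTIGHT

Per-triangle v0·(v1×v2)/6:
  t1: -0.2485
  t2: +3.3973
  t3: +0.4796
  t4: +2.3816
  t5: +0.9007
  t6: +2.7216
  t7: +0.1148
  t8: +3.1625
  t9: +4.5905
  t10: +6.9241
  t11: +0.7412
  t12: +3.5190
  t13: -2.0239
  t14: -1.2631
  t15: -0.4086
  t16: -0.2591
  t17: +1.0868
  t18: +9.7399
  t19: +2.1042
  t20: +2.0472
  t21: +0.6617
  t22: +10.5746
  t23: +32.2273
  t24: -0.7195
  t25: +8.5770
  t26: +0.4872
  t27: +23.4422
  t28: +2.1673
  t29: +1.2129
  t30: +1.3554
  t31: +2.5862
  t32: +0.4589
  t33: +2.0214
  t34: +1.4057
  t35: +3.0660
  t36: +1.0304
Σ = +130.2626 → |volume| = 130.26

Directed edges: 108 total, each appears once with its reverse present → watertight.


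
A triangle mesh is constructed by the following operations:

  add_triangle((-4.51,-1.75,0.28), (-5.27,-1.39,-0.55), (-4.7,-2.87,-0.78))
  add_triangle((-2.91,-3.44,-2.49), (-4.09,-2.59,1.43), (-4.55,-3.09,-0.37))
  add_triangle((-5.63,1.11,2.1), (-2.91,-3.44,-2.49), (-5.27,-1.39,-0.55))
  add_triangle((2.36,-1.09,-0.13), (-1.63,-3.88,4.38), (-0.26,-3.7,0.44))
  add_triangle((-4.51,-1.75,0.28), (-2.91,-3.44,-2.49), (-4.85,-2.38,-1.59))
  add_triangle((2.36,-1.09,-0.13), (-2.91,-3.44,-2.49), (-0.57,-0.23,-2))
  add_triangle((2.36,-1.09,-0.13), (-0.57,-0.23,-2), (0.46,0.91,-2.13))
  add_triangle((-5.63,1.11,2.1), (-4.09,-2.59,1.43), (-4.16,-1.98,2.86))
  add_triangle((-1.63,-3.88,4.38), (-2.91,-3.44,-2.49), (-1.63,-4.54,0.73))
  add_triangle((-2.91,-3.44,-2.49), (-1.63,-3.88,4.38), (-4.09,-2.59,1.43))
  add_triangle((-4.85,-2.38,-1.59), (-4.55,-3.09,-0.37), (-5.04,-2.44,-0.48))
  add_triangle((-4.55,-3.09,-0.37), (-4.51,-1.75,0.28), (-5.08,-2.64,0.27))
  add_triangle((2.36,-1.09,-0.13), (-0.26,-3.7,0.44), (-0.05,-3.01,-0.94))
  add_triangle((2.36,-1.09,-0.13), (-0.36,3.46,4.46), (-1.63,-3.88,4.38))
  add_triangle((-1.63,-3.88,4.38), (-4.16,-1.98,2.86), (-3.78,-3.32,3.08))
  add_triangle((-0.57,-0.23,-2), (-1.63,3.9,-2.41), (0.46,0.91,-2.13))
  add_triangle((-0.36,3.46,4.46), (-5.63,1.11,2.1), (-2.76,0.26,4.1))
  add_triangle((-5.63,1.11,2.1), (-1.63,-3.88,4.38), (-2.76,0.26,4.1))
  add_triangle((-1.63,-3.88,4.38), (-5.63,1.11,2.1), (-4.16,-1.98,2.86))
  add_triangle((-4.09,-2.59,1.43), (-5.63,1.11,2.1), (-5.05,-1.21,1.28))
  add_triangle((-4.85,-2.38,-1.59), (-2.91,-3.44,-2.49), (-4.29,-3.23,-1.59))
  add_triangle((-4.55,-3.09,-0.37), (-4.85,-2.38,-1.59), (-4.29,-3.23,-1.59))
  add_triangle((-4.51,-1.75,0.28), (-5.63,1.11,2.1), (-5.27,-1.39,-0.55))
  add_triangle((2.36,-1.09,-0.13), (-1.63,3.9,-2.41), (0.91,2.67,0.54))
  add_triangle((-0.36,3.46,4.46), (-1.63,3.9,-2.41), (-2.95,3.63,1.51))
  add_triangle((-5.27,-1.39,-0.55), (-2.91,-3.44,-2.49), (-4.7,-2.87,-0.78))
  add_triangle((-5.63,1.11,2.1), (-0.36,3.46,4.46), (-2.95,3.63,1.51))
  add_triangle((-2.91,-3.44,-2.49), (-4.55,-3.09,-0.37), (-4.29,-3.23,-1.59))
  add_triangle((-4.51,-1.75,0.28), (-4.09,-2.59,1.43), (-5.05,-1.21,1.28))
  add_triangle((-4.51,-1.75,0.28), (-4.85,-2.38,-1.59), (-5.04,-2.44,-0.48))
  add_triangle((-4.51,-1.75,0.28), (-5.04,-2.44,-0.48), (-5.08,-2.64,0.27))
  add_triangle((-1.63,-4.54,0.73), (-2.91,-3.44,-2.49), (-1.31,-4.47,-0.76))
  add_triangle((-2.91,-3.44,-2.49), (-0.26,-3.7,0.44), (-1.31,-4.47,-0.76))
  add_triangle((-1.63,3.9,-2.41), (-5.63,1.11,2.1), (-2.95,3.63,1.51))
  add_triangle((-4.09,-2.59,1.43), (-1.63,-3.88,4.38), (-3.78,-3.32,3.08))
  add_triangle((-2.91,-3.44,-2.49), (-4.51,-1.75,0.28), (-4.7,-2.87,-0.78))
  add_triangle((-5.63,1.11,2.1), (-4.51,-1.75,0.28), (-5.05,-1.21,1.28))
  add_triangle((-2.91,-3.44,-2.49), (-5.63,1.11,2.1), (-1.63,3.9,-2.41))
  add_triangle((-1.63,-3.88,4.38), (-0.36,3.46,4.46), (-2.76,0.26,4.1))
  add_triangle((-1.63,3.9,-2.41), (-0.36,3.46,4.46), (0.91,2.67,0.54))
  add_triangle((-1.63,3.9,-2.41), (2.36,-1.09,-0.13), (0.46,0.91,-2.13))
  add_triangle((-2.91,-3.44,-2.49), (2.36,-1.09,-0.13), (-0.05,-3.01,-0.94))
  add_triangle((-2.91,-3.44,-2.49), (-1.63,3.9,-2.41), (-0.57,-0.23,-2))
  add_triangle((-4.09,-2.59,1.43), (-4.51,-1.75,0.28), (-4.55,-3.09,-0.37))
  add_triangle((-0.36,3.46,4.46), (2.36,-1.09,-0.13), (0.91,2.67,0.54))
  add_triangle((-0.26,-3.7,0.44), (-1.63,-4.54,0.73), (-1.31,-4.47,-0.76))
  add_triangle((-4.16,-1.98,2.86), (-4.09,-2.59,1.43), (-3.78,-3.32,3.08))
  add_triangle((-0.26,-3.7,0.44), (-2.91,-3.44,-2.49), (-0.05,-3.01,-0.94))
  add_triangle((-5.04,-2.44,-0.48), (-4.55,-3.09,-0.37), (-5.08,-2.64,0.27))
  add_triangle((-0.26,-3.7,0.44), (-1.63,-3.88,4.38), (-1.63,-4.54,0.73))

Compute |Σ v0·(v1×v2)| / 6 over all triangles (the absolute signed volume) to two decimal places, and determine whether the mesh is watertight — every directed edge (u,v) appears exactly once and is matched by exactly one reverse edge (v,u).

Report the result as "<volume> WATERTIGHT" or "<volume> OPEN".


Per-triangle v0·(v1×v2)/6:
  t1: +1.2175
  t2: +1.6359
  t3: -1.3255
  t4: +5.6706
  t5: -2.2850
  t6: +3.3083
  t7: +1.3052
  t8: +4.4206
  t9: +5.3060
  t10: +10.9572
  t11: +0.8424
  t12: -0.2828
  t13: +1.9244
  t14: +13.6492
  t15: +2.4011
  t16: +1.8488
  t17: +10.9177
  t18: +11.0991
  t19: +4.7532
  t20: +1.7260
  t21: +1.0980
  t22: +1.1470
  t23: +3.0340
  t24: +3.7690
  t25: +8.7947
  t26: +2.4512
  t27: +11.0706
  t28: +0.8367
  t29: +1.3912
  t30: +0.3916
  t31: +0.3821
  t32: +2.5531
  t33: -0.3448
  t34: +10.0082
  t35: +1.0076
  t36: -0.2387
  t37: +1.4072
  t38: +23.3725
  t39: +10.3698
  t40: +7.1427
  t41: +1.5017
  t42: +1.3879
  t43: +4.0552
  t44: +1.6628
  t45: +4.6326
  t46: +1.1609
  t47: +1.6718
  t48: +2.4244
  t49: +0.5522
  t50: +3.0088
Σ = +190.7923 → |volume| = 190.79

Directed edges: 150 total, each appears once with its reverse present → watertight.

190.79 WATERTIGHT


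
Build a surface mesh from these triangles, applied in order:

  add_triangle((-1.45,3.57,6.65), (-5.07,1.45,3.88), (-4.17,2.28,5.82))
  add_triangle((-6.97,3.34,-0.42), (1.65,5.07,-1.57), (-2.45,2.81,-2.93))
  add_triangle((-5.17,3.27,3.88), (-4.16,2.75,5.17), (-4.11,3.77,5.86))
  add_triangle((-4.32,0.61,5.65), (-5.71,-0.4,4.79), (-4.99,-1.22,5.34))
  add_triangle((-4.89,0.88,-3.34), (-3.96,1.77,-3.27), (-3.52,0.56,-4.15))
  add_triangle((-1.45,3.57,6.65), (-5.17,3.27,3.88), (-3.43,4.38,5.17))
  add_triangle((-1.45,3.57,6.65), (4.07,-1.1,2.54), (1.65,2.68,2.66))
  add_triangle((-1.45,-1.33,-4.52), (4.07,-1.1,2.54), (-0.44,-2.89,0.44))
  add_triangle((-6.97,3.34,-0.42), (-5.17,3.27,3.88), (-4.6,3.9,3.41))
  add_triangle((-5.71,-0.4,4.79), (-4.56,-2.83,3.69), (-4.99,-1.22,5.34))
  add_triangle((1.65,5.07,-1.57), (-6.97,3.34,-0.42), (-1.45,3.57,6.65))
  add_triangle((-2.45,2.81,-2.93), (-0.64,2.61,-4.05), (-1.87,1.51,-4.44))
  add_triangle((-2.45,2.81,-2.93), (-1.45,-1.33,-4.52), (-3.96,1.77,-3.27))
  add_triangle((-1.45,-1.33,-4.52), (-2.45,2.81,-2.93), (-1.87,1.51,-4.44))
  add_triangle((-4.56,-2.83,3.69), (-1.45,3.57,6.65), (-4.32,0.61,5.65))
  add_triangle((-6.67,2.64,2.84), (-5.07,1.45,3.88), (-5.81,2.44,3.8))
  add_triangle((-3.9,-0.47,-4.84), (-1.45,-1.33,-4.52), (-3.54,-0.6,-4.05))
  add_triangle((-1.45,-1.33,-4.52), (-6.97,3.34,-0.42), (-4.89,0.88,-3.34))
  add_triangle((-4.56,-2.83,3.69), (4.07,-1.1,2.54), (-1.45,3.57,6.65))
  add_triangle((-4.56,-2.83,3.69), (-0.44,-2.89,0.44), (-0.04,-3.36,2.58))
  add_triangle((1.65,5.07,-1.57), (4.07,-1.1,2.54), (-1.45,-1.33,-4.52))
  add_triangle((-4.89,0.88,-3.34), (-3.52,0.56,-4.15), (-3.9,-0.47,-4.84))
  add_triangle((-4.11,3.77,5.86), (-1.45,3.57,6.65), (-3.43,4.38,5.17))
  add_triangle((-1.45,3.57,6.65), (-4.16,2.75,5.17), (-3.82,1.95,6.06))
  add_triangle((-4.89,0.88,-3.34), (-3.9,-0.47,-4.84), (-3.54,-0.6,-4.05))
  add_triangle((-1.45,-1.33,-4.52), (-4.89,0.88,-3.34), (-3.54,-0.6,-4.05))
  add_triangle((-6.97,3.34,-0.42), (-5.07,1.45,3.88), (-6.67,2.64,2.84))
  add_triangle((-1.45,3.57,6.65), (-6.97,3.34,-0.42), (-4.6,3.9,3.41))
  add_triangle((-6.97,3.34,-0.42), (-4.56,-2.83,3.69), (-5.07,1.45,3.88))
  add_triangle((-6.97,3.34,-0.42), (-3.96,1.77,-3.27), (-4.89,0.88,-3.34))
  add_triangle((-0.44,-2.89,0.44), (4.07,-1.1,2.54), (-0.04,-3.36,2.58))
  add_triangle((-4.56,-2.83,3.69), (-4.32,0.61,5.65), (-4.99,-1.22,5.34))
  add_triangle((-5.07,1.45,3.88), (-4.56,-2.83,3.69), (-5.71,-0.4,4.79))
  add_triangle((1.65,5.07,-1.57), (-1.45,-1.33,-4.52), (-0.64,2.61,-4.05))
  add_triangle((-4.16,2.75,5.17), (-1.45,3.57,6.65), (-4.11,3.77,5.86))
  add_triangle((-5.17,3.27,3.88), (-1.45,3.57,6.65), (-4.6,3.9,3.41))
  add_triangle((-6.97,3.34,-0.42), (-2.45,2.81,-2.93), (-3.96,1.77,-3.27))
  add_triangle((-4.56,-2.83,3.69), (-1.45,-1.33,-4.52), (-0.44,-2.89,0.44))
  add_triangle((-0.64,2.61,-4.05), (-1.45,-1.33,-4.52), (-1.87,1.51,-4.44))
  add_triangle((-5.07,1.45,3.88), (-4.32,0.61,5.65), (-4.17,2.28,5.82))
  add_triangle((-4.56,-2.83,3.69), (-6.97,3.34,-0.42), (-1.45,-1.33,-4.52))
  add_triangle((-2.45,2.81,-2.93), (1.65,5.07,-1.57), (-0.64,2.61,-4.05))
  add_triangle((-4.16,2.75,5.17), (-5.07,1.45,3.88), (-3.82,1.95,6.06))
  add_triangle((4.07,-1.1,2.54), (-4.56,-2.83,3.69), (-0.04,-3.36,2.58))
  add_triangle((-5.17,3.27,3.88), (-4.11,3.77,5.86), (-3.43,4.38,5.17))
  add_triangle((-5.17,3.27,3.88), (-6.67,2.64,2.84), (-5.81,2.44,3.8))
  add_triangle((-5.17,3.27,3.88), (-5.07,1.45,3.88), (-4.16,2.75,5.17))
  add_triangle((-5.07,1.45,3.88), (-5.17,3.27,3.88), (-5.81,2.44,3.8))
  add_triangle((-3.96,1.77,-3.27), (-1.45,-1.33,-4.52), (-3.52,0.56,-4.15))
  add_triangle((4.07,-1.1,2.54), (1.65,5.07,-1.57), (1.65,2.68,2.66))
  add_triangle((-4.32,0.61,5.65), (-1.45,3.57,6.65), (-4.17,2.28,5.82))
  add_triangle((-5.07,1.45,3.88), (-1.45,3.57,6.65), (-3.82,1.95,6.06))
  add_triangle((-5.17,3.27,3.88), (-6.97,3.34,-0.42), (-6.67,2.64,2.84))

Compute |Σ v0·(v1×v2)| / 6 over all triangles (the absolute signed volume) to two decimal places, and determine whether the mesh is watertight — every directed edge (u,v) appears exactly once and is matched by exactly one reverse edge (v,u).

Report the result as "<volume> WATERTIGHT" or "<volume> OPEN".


Per-triangle v0·(v1×v2)/6:
  t1: +1.9181
  t2: +15.7701
  t3: +1.7813
  t4: +2.6806
  t5: +1.5382
  t6: -4.6600
  t7: +12.5051
  t8: +8.2132
  t9: +4.8619
  t10: +2.8692
  t11: +51.4449
  t12: +2.5394
  t13: +4.9447
  t14: +1.9711
  t15: +6.3801
  t16: +1.0894
  t17: +0.5643
  t18: -0.3715
  t19: +34.9089
  t20: +4.8541
  t21: +16.5629
  t22: +1.5370
  t23: +3.4439
  t24: +4.3100
  t25: +0.6353
  t26: -1.4424
  t27: +0.9844
  t28: -0.9564
  t29: +19.8730
  t30: +4.7014
  t31: +3.6829
  t32: -0.1839
  t33: +1.1239
  t34: +3.4207
  t35: +2.1777
  t36: +4.8435
  t37: +6.1735
  t38: +11.3508
  t39: +2.6751
  t40: +3.5432
  t41: +35.1500
  t42: +6.6240
  t43: +2.6960
  t44: +7.7659
  t45: +2.6687
  t46: +1.5421
  t47: +3.1078
  t48: +0.9280
  t49: +0.5990
  t50: +11.6125
  t51: +4.9010
  t52: -4.3485
  t53: +5.6932
Σ = +323.1993 → |volume| = 323.20

Directed edges: 159 total; 9 unmatched, e.g. (-4.32,0.61,5.65)→(-5.71,-0.4,4.79) → open.

323.20 OPEN


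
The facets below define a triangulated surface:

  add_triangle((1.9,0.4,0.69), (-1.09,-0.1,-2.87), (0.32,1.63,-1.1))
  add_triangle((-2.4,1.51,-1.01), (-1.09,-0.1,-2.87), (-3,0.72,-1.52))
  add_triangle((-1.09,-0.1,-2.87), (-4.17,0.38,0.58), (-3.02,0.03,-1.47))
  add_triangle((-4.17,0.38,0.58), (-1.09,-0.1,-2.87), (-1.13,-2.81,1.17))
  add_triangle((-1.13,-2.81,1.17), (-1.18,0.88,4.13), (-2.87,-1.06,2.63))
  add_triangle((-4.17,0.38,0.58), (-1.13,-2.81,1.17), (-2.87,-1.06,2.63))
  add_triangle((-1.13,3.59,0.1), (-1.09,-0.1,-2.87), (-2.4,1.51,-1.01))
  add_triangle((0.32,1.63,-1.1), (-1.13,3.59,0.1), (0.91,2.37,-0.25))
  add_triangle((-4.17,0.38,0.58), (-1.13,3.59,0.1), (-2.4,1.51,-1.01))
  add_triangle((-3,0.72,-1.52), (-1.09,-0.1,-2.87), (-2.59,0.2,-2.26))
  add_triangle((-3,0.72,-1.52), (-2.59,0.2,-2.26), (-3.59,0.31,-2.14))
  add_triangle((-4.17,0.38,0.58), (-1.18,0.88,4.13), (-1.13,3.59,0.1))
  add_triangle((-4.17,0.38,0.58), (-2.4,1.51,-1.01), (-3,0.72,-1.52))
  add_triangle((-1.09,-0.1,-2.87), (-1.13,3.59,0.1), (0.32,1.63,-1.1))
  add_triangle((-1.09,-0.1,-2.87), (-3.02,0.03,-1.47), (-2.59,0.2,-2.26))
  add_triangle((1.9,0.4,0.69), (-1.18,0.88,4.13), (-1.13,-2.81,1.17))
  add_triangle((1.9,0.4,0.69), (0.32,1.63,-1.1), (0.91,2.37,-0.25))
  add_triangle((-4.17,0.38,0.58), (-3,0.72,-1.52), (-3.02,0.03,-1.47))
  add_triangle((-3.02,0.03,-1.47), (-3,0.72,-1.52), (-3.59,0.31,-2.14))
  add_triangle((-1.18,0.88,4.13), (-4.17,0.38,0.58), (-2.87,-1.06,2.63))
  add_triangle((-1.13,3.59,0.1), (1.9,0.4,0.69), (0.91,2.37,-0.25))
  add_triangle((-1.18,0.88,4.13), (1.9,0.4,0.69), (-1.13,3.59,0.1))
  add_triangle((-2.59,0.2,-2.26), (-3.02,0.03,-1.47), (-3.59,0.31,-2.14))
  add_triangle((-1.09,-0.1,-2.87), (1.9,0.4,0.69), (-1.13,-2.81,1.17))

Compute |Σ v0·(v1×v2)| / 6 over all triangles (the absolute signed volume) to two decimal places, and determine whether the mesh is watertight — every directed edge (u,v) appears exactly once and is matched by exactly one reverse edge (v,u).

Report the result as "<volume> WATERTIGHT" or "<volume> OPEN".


Per-triangle v0·(v1×v2)/6:
  t1: +1.1744
  t2: +1.0451
  t3: -0.2531
  t4: +6.2576
  t5: +3.5738
  t6: +3.5861
  t7: +2.5960
  t8: +0.9774
  t9: +3.2054
  t10: +0.3172
  t11: +0.1937
  t12: +9.6419
  t13: +1.3215
  t14: +2.1977
  t15: +0.2610
  t16: +4.2776
  t17: +0.5517
  t18: +0.9168
  t19: +0.1281
  t20: +4.8402
  t21: +1.0557
  t22: +5.3433
  t23: +0.1036
  t24: +1.9504
Σ = +55.2632 → |volume| = 55.26

Directed edges: 72 total, each appears once with its reverse present → watertight.

55.26 WATERTIGHT


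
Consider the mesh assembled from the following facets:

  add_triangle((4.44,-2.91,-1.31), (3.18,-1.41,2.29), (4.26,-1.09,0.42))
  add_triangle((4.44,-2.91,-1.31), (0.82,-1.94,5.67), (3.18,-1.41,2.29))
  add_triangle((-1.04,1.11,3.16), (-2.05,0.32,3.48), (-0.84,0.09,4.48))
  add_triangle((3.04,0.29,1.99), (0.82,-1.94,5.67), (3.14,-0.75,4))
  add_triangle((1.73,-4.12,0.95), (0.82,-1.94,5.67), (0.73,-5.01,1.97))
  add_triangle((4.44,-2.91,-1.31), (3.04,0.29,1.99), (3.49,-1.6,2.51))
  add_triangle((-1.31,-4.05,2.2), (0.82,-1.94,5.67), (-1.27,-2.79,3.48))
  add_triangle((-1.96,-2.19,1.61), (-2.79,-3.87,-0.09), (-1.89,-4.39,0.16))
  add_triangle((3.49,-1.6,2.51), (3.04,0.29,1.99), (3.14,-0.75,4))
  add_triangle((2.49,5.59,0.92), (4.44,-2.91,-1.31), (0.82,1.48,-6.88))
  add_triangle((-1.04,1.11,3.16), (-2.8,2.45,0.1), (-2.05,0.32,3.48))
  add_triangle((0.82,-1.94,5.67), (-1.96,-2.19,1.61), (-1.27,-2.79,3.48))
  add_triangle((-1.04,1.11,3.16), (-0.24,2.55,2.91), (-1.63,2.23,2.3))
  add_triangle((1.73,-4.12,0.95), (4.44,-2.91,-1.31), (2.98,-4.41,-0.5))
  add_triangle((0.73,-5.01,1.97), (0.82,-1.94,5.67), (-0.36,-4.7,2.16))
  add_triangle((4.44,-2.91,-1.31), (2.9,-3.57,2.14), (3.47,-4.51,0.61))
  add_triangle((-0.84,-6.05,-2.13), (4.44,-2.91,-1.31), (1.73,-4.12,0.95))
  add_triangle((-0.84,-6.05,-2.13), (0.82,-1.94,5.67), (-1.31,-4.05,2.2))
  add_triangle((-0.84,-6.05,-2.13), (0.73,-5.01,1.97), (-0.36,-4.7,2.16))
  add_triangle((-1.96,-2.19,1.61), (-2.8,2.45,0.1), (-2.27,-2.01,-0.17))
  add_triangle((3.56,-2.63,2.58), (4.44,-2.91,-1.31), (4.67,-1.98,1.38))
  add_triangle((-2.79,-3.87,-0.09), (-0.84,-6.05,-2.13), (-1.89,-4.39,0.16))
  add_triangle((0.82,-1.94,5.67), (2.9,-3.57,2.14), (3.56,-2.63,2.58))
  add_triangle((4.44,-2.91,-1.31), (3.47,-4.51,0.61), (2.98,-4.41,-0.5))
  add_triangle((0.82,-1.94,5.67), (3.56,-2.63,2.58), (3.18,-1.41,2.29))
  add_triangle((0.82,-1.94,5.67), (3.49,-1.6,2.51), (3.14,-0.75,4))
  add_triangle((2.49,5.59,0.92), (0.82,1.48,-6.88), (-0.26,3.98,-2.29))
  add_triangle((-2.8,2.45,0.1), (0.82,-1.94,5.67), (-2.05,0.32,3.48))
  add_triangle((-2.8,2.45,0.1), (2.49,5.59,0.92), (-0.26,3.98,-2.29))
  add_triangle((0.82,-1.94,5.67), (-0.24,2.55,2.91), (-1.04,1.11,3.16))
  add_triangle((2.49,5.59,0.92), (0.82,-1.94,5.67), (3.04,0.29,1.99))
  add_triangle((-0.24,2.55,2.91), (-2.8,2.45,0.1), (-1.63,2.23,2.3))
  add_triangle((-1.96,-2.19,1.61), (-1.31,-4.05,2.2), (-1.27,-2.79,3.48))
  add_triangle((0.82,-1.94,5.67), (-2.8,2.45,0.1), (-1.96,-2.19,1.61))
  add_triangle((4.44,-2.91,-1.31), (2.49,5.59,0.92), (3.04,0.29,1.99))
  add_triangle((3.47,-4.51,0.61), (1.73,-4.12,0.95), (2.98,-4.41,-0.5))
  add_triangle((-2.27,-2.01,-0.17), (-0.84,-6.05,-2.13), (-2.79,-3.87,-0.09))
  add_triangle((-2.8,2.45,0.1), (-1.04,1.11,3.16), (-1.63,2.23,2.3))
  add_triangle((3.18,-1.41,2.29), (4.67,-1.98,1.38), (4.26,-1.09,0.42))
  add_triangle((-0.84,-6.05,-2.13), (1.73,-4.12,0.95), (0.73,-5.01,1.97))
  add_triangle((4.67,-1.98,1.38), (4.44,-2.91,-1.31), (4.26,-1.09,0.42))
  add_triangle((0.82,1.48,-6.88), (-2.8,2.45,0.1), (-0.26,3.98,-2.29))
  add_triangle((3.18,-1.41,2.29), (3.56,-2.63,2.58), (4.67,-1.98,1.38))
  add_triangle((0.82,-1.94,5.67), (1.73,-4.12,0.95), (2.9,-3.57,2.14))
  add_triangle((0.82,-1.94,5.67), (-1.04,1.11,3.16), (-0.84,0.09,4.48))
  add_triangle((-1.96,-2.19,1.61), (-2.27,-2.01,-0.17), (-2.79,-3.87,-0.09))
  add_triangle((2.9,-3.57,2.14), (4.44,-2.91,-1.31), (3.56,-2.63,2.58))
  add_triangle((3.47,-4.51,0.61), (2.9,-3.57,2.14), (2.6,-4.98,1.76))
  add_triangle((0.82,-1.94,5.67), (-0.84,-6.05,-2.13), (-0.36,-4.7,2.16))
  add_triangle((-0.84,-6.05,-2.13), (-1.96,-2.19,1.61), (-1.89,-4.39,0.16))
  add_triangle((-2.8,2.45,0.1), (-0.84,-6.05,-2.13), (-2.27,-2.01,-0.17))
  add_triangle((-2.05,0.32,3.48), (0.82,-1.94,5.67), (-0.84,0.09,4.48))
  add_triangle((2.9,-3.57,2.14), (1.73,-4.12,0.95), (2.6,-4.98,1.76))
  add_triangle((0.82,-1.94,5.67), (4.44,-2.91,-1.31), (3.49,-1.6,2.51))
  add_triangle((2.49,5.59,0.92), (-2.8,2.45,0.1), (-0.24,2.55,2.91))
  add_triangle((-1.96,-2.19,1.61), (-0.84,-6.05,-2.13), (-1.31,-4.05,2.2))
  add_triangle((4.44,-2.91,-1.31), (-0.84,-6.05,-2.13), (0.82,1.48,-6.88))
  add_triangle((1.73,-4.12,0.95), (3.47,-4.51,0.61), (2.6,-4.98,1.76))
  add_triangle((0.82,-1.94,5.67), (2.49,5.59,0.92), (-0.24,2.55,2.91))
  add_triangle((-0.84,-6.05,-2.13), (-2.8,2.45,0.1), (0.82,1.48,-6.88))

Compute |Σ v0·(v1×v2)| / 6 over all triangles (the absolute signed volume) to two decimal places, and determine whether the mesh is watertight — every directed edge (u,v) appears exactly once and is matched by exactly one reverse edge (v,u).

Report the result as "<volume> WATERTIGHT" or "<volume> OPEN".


297.37 WATERTIGHT

Per-triangle v0·(v1×v2)/6:
  t1: -3.2294
  t2: -6.3001
  t3: +1.0084
  t4: +0.7413
  t5: +4.9295
  t6: +4.5101
  t7: +3.0647
  t8: +1.4302
  t9: +1.7845
  t10: +37.9457
  t11: +2.4657
  t12: +0.5674
  t13: +1.2400
  t14: -1.8172
  t15: +4.4211
  t16: +2.9379
  t17: +12.3877
  t18: +8.7724
  t19: +4.3821
  t20: +3.3295
  t21: +3.5090
  t22: +2.2311
  t23: +4.2690
  t24: +2.3430
  t25: +2.8171
  t26: +3.6222
  t27: +13.9326
  t28: -1.9761
  t29: +10.1027
  t30: +3.6475
  t31: +13.1949
  t32: +1.3598
  t33: +1.5554
  t34: +9.5074
  t35: +12.6338
  t36: +1.3087
  t37: +1.3333
  t38: +0.9621
  t39: +0.7124
  t40: +5.2164
  t41: +2.1324
  t42: +9.6388
  t43: +1.1043
  t44: +5.0192
  t45: +0.7852
  t46: +0.9098
  t47: +3.8267
  t48: +1.6593
  t49: -2.3161
  t50: +0.2264
  t51: +3.2332
  t52: +1.7915
  t53: -0.1283
  t54: +6.6810
  t55: +9.4171
  t56: +4.2591
  t57: +35.9728
  t58: +0.8123
  t59: +11.5848
  t60: +23.9067
Σ = +297.3705 → |volume| = 297.37

Directed edges: 180 total, each appears once with its reverse present → watertight.
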